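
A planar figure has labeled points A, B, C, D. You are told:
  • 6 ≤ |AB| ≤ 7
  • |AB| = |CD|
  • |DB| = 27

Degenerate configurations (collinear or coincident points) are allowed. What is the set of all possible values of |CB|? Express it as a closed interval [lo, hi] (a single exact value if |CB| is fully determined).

|CB| ∈ [20, 34]  (≈ [20.0000, 34.0000])

|AB| ∈ [6, 7]
|BD| ∈ {27}
|CD| ∈ [6, 7]
|AD| ∈ [20, 34]
|BC| ∈ [20, 34]
|AC| ∈ [13, 41]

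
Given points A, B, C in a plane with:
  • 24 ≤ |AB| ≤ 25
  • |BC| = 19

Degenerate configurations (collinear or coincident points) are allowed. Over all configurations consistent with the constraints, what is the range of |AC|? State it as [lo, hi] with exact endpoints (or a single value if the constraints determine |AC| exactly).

|AC| ∈ [5, 44]  (≈ [5.0000, 44.0000])

|AB| ∈ [24, 25]
|BC| ∈ {19}
|AC| ∈ [5, 44]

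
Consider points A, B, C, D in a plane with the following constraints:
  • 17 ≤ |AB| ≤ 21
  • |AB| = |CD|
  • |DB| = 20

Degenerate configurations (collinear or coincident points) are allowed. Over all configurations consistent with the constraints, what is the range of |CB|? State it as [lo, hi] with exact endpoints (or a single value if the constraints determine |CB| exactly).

|CB| ∈ [0, 41]  (≈ [0.0000, 41.0000])

|AB| ∈ [17, 21]
|BD| ∈ {20}
|CD| ∈ [17, 21]
|AD| ∈ [0, 41]
|BC| ∈ [0, 41]
|AC| ∈ [0, 62]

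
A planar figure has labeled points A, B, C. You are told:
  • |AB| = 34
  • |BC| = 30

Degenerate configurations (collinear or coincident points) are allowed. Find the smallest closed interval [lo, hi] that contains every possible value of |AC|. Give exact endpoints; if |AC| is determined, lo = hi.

|AB| ∈ {34}
|BC| ∈ {30}
|AC| ∈ [4, 64]

|AC| ∈ [4, 64]  (≈ [4.0000, 64.0000])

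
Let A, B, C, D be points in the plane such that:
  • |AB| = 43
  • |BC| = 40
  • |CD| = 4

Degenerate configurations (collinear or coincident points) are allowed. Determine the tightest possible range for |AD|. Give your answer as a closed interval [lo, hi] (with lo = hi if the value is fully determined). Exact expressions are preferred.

|AD| ∈ [0, 87]  (≈ [0.0000, 87.0000])

|AB| ∈ {43}
|BC| ∈ {40}
|CD| ∈ {4}
|AC| ∈ [3, 83]
|BD| ∈ [36, 44]
|AD| ∈ [0, 87]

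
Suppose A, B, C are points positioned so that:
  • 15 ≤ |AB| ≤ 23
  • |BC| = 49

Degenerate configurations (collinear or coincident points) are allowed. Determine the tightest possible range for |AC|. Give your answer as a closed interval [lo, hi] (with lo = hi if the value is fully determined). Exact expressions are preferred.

|AB| ∈ [15, 23]
|BC| ∈ {49}
|AC| ∈ [26, 72]

|AC| ∈ [26, 72]  (≈ [26.0000, 72.0000])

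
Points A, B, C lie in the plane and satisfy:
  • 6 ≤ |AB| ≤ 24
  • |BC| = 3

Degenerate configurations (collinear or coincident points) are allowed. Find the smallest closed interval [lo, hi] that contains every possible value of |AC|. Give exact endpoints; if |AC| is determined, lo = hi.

|AC| ∈ [3, 27]  (≈ [3.0000, 27.0000])

|AB| ∈ [6, 24]
|BC| ∈ {3}
|AC| ∈ [3, 27]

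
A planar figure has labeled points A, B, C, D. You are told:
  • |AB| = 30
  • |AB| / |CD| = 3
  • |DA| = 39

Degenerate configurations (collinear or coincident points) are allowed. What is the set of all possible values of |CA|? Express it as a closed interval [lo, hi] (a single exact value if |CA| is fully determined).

|CA| ∈ [29, 49]  (≈ [29.0000, 49.0000])

|AB| ∈ {30}
|AD| ∈ {39}
|CD| ∈ {10}
|BD| ∈ [9, 69]
|AC| ∈ [29, 49]
|BC| ∈ [0, 79]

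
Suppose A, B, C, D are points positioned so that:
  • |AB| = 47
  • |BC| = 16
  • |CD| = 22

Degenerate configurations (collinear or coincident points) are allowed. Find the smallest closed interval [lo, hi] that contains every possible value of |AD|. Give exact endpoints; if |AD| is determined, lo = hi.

|AB| ∈ {47}
|BC| ∈ {16}
|CD| ∈ {22}
|AC| ∈ [31, 63]
|BD| ∈ [6, 38]
|AD| ∈ [9, 85]

|AD| ∈ [9, 85]  (≈ [9.0000, 85.0000])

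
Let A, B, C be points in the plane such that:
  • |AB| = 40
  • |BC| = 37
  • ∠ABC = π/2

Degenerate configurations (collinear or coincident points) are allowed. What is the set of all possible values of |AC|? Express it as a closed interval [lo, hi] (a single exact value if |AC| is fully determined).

|AC| = √(2969)  (≈ 54.4885)

|AB| ∈ {40}
|BC| ∈ {37}
|AC| ∈ {√(2969)}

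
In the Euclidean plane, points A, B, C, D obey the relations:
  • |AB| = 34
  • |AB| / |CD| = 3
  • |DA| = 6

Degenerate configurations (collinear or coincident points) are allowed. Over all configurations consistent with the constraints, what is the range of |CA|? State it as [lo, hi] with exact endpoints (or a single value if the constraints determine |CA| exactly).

|CA| ∈ [16/3, 52/3]  (≈ [5.3333, 17.3333])

|AB| ∈ {34}
|AD| ∈ {6}
|CD| ∈ {34/3}
|BD| ∈ [28, 40]
|AC| ∈ [16/3, 52/3]
|BC| ∈ [50/3, 154/3]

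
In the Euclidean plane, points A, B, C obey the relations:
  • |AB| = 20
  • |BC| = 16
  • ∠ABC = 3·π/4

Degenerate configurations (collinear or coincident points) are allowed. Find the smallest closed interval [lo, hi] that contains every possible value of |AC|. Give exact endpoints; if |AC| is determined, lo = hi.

|AC| = 4·√(20·√(2) + 41)  (≈ 33.2949)

|AB| ∈ {20}
|BC| ∈ {16}
|AC| ∈ {4·√(20·√(2) + 41)}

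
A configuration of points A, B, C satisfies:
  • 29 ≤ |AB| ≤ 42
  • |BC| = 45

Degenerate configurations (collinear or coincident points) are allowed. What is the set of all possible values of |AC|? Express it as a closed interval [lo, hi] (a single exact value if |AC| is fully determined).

|AB| ∈ [29, 42]
|BC| ∈ {45}
|AC| ∈ [3, 87]

|AC| ∈ [3, 87]  (≈ [3.0000, 87.0000])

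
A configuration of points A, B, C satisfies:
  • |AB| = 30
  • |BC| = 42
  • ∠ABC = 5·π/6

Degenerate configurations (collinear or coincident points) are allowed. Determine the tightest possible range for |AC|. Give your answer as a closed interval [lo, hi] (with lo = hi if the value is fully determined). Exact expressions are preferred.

|AB| ∈ {30}
|BC| ∈ {42}
|AC| ∈ {6·√(35·√(3) + 74)}

|AC| = 6·√(35·√(3) + 74)  (≈ 69.6160)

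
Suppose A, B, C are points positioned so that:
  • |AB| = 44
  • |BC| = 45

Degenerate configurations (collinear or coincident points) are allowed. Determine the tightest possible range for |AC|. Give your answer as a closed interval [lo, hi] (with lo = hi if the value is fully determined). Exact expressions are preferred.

|AB| ∈ {44}
|BC| ∈ {45}
|AC| ∈ [1, 89]

|AC| ∈ [1, 89]  (≈ [1.0000, 89.0000])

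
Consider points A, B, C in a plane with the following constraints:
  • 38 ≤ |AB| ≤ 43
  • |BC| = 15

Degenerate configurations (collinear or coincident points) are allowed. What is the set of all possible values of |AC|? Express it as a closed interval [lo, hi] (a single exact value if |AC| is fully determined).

|AB| ∈ [38, 43]
|BC| ∈ {15}
|AC| ∈ [23, 58]

|AC| ∈ [23, 58]  (≈ [23.0000, 58.0000])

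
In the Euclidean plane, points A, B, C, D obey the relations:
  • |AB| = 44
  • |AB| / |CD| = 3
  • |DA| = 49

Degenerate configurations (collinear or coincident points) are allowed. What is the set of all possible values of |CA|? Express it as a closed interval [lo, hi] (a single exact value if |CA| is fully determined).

|AB| ∈ {44}
|AD| ∈ {49}
|CD| ∈ {44/3}
|BD| ∈ [5, 93]
|AC| ∈ [103/3, 191/3]
|BC| ∈ [0, 323/3]

|CA| ∈ [103/3, 191/3]  (≈ [34.3333, 63.6667])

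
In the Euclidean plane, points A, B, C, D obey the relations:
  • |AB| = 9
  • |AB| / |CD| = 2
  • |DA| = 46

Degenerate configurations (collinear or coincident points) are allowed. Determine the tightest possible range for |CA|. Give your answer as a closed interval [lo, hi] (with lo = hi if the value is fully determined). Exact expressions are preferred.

|AB| ∈ {9}
|AD| ∈ {46}
|CD| ∈ {9/2}
|BD| ∈ [37, 55]
|AC| ∈ [83/2, 101/2]
|BC| ∈ [65/2, 119/2]

|CA| ∈ [83/2, 101/2]  (≈ [41.5000, 50.5000])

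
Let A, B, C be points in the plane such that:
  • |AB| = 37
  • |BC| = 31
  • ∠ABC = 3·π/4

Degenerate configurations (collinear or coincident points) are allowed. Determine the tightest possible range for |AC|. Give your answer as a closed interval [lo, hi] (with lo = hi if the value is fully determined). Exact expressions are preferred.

|AC| = √(1147·√(2) + 2330)  (≈ 62.8658)

|AB| ∈ {37}
|BC| ∈ {31}
|AC| ∈ {√(1147·√(2) + 2330)}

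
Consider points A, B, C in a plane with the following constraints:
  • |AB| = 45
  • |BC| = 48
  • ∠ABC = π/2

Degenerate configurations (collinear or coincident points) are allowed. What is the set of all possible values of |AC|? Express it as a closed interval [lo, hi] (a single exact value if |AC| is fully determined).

|AC| = 3·√(481)  (≈ 65.7951)

|AB| ∈ {45}
|BC| ∈ {48}
|AC| ∈ {3·√(481)}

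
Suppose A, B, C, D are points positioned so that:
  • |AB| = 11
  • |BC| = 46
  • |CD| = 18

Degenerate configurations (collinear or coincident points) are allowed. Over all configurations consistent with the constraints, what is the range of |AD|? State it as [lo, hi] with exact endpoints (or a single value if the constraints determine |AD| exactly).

|AB| ∈ {11}
|BC| ∈ {46}
|CD| ∈ {18}
|AC| ∈ [35, 57]
|BD| ∈ [28, 64]
|AD| ∈ [17, 75]

|AD| ∈ [17, 75]  (≈ [17.0000, 75.0000])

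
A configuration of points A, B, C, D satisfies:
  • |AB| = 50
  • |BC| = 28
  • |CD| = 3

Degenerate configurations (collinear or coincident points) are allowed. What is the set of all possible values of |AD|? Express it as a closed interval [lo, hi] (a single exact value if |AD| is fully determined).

|AD| ∈ [19, 81]  (≈ [19.0000, 81.0000])

|AB| ∈ {50}
|BC| ∈ {28}
|CD| ∈ {3}
|AC| ∈ [22, 78]
|BD| ∈ [25, 31]
|AD| ∈ [19, 81]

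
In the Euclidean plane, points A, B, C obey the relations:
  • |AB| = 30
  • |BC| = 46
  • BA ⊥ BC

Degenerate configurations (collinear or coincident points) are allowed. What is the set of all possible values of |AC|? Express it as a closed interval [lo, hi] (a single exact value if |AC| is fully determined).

|AC| = 2·√(754)  (≈ 54.9181)

|AB| ∈ {30}
|BC| ∈ {46}
|AC| ∈ {2·√(754)}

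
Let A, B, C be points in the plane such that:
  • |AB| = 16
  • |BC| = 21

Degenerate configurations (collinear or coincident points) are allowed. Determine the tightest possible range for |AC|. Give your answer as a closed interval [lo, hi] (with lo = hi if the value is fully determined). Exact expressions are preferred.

|AC| ∈ [5, 37]  (≈ [5.0000, 37.0000])

|AB| ∈ {16}
|BC| ∈ {21}
|AC| ∈ [5, 37]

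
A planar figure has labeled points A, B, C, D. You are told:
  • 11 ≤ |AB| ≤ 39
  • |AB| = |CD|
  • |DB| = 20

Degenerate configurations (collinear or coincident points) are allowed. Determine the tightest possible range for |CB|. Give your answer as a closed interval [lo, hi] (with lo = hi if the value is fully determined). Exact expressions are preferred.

|CB| ∈ [0, 59]  (≈ [0.0000, 59.0000])

|AB| ∈ [11, 39]
|BD| ∈ {20}
|CD| ∈ [11, 39]
|AD| ∈ [0, 59]
|BC| ∈ [0, 59]
|AC| ∈ [0, 98]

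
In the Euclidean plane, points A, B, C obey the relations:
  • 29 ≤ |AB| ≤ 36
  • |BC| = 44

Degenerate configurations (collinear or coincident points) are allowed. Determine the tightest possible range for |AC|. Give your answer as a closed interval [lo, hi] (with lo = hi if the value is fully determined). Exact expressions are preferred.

|AC| ∈ [8, 80]  (≈ [8.0000, 80.0000])

|AB| ∈ [29, 36]
|BC| ∈ {44}
|AC| ∈ [8, 80]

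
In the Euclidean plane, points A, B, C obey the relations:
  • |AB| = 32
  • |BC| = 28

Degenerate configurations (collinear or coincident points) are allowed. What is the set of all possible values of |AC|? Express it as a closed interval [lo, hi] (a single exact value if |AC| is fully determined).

|AB| ∈ {32}
|BC| ∈ {28}
|AC| ∈ [4, 60]

|AC| ∈ [4, 60]  (≈ [4.0000, 60.0000])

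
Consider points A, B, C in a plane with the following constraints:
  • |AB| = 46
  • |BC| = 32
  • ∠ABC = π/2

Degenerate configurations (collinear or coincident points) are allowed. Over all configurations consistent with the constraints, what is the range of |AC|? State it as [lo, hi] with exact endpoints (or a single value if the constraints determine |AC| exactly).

|AC| = 2·√(785)  (≈ 56.0357)

|AB| ∈ {46}
|BC| ∈ {32}
|AC| ∈ {2·√(785)}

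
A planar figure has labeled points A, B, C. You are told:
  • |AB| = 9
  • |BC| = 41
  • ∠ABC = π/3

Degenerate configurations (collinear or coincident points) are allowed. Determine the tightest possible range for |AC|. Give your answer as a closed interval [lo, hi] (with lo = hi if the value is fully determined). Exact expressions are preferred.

|AC| = √(1393)  (≈ 37.3229)

|AB| ∈ {9}
|BC| ∈ {41}
|AC| ∈ {√(1393)}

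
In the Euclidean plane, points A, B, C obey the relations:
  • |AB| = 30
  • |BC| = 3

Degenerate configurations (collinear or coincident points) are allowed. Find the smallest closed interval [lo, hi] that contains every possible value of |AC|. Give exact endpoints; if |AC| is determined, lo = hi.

|AB| ∈ {30}
|BC| ∈ {3}
|AC| ∈ [27, 33]

|AC| ∈ [27, 33]  (≈ [27.0000, 33.0000])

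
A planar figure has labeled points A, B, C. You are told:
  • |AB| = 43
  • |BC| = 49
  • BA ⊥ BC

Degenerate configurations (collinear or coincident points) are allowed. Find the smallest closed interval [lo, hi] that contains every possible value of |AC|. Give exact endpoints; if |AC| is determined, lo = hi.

|AB| ∈ {43}
|BC| ∈ {49}
|AC| ∈ {5·√(170)}

|AC| = 5·√(170)  (≈ 65.1920)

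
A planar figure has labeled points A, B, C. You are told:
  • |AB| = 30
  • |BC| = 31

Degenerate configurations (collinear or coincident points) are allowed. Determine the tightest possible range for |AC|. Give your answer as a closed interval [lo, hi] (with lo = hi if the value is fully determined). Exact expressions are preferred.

|AB| ∈ {30}
|BC| ∈ {31}
|AC| ∈ [1, 61]

|AC| ∈ [1, 61]  (≈ [1.0000, 61.0000])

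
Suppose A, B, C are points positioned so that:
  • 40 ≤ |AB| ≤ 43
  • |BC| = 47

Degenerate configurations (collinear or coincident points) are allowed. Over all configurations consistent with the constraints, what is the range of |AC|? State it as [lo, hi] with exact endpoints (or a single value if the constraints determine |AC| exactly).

|AC| ∈ [4, 90]  (≈ [4.0000, 90.0000])

|AB| ∈ [40, 43]
|BC| ∈ {47}
|AC| ∈ [4, 90]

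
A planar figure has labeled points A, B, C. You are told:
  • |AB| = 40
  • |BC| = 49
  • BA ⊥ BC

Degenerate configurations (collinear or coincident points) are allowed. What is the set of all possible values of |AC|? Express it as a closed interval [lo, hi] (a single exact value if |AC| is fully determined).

|AC| = √(4001)  (≈ 63.2535)

|AB| ∈ {40}
|BC| ∈ {49}
|AC| ∈ {√(4001)}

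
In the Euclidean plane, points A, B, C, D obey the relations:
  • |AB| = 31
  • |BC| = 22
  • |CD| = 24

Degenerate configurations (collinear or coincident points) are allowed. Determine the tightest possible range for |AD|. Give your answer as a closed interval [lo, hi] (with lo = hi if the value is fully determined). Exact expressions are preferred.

|AD| ∈ [0, 77]  (≈ [0.0000, 77.0000])

|AB| ∈ {31}
|BC| ∈ {22}
|CD| ∈ {24}
|AC| ∈ [9, 53]
|BD| ∈ [2, 46]
|AD| ∈ [0, 77]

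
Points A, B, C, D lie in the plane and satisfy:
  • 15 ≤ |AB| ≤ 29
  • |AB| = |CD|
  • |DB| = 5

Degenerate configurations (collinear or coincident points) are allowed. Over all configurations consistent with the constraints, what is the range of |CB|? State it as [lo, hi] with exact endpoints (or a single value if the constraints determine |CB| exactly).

|AB| ∈ [15, 29]
|BD| ∈ {5}
|CD| ∈ [15, 29]
|AD| ∈ [10, 34]
|BC| ∈ [10, 34]
|AC| ∈ [0, 63]

|CB| ∈ [10, 34]  (≈ [10.0000, 34.0000])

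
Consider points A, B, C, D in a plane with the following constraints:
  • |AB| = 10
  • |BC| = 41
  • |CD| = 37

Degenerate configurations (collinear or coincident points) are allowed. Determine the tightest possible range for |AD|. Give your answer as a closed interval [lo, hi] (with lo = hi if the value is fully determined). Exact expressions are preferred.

|AD| ∈ [0, 88]  (≈ [0.0000, 88.0000])

|AB| ∈ {10}
|BC| ∈ {41}
|CD| ∈ {37}
|AC| ∈ [31, 51]
|BD| ∈ [4, 78]
|AD| ∈ [0, 88]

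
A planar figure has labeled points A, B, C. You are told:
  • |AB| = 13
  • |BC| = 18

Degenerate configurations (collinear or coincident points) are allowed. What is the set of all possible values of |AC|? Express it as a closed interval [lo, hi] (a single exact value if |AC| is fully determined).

|AC| ∈ [5, 31]  (≈ [5.0000, 31.0000])

|AB| ∈ {13}
|BC| ∈ {18}
|AC| ∈ [5, 31]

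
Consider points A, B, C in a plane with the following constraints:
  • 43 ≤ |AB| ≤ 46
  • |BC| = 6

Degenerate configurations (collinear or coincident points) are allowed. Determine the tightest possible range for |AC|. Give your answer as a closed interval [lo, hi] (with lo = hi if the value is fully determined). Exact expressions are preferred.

|AC| ∈ [37, 52]  (≈ [37.0000, 52.0000])

|AB| ∈ [43, 46]
|BC| ∈ {6}
|AC| ∈ [37, 52]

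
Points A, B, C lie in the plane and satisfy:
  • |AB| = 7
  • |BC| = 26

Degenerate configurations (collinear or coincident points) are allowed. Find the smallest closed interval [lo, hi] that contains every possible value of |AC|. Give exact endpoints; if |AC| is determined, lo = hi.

|AC| ∈ [19, 33]  (≈ [19.0000, 33.0000])

|AB| ∈ {7}
|BC| ∈ {26}
|AC| ∈ [19, 33]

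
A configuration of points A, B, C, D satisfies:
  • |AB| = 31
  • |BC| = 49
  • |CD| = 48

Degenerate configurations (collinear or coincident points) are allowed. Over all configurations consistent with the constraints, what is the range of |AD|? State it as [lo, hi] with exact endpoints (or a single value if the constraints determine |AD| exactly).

|AB| ∈ {31}
|BC| ∈ {49}
|CD| ∈ {48}
|AC| ∈ [18, 80]
|BD| ∈ [1, 97]
|AD| ∈ [0, 128]

|AD| ∈ [0, 128]  (≈ [0.0000, 128.0000])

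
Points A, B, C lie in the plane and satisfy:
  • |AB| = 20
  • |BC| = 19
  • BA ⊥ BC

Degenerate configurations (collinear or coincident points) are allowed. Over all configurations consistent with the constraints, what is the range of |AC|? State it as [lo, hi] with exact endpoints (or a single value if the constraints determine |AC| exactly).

|AB| ∈ {20}
|BC| ∈ {19}
|AC| ∈ {√(761)}

|AC| = √(761)  (≈ 27.5862)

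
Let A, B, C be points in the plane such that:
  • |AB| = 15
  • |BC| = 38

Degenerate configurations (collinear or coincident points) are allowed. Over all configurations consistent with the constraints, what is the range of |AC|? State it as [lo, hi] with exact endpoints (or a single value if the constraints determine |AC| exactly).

|AC| ∈ [23, 53]  (≈ [23.0000, 53.0000])

|AB| ∈ {15}
|BC| ∈ {38}
|AC| ∈ [23, 53]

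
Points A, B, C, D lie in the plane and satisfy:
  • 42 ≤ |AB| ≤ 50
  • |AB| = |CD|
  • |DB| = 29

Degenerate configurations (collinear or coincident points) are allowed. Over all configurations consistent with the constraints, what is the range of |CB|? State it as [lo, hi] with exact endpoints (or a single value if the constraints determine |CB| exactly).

|AB| ∈ [42, 50]
|BD| ∈ {29}
|CD| ∈ [42, 50]
|AD| ∈ [13, 79]
|BC| ∈ [13, 79]
|AC| ∈ [0, 129]

|CB| ∈ [13, 79]  (≈ [13.0000, 79.0000])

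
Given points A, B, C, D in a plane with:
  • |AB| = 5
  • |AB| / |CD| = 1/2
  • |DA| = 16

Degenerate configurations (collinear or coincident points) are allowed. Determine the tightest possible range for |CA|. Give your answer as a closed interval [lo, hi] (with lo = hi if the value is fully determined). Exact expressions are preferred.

|CA| ∈ [6, 26]  (≈ [6.0000, 26.0000])

|AB| ∈ {5}
|AD| ∈ {16}
|CD| ∈ {10}
|BD| ∈ [11, 21]
|AC| ∈ [6, 26]
|BC| ∈ [1, 31]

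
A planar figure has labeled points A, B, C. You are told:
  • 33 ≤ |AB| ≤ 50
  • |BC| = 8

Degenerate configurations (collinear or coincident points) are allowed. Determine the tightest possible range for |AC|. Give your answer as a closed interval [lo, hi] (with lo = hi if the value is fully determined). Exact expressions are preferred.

|AC| ∈ [25, 58]  (≈ [25.0000, 58.0000])

|AB| ∈ [33, 50]
|BC| ∈ {8}
|AC| ∈ [25, 58]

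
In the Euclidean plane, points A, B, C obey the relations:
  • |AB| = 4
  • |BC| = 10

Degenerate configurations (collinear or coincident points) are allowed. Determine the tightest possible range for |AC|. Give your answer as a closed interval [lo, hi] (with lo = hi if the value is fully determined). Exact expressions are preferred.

|AB| ∈ {4}
|BC| ∈ {10}
|AC| ∈ [6, 14]

|AC| ∈ [6, 14]  (≈ [6.0000, 14.0000])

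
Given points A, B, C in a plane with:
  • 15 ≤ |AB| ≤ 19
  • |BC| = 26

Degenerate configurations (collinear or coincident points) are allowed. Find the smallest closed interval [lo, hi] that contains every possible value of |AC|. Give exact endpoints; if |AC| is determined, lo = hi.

|AB| ∈ [15, 19]
|BC| ∈ {26}
|AC| ∈ [7, 45]

|AC| ∈ [7, 45]  (≈ [7.0000, 45.0000])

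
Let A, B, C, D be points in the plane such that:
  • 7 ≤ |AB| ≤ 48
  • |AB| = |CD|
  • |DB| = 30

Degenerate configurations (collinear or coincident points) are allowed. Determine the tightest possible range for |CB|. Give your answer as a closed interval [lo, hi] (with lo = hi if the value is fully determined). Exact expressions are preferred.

|AB| ∈ [7, 48]
|BD| ∈ {30}
|CD| ∈ [7, 48]
|AD| ∈ [0, 78]
|BC| ∈ [0, 78]
|AC| ∈ [0, 126]

|CB| ∈ [0, 78]  (≈ [0.0000, 78.0000])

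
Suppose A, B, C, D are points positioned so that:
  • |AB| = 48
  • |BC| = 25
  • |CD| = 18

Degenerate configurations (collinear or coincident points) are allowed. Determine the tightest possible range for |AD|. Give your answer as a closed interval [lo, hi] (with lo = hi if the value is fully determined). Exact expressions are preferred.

|AD| ∈ [5, 91]  (≈ [5.0000, 91.0000])

|AB| ∈ {48}
|BC| ∈ {25}
|CD| ∈ {18}
|AC| ∈ [23, 73]
|BD| ∈ [7, 43]
|AD| ∈ [5, 91]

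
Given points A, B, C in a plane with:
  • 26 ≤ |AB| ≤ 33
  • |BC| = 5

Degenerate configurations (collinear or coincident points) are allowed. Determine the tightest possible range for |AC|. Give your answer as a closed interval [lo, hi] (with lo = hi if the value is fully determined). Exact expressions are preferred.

|AB| ∈ [26, 33]
|BC| ∈ {5}
|AC| ∈ [21, 38]

|AC| ∈ [21, 38]  (≈ [21.0000, 38.0000])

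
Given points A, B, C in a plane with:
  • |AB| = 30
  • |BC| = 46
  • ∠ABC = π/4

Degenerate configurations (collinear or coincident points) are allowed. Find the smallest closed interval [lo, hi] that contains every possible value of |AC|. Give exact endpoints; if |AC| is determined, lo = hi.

|AC| = 2·√(754 - 345·√(2))  (≈ 32.6249)

|AB| ∈ {30}
|BC| ∈ {46}
|AC| ∈ {2·√(754 - 345·√(2))}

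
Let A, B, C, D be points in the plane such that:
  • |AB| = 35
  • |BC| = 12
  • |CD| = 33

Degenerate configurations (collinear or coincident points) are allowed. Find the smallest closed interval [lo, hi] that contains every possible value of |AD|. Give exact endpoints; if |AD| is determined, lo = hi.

|AD| ∈ [0, 80]  (≈ [0.0000, 80.0000])

|AB| ∈ {35}
|BC| ∈ {12}
|CD| ∈ {33}
|AC| ∈ [23, 47]
|BD| ∈ [21, 45]
|AD| ∈ [0, 80]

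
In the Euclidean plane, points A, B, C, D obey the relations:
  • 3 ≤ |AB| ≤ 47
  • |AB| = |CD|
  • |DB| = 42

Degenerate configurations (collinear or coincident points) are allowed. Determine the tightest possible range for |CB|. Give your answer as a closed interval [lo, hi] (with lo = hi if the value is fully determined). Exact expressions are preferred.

|CB| ∈ [0, 89]  (≈ [0.0000, 89.0000])

|AB| ∈ [3, 47]
|BD| ∈ {42}
|CD| ∈ [3, 47]
|AD| ∈ [0, 89]
|BC| ∈ [0, 89]
|AC| ∈ [0, 136]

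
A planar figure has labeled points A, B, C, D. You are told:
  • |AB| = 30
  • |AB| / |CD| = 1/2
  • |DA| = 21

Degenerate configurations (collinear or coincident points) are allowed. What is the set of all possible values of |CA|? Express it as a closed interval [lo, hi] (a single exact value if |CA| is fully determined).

|CA| ∈ [39, 81]  (≈ [39.0000, 81.0000])

|AB| ∈ {30}
|AD| ∈ {21}
|CD| ∈ {60}
|BD| ∈ [9, 51]
|AC| ∈ [39, 81]
|BC| ∈ [9, 111]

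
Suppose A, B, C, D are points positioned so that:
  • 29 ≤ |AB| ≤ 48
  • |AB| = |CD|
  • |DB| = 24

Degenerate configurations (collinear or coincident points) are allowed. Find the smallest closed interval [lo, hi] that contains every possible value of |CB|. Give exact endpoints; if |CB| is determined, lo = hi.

|CB| ∈ [5, 72]  (≈ [5.0000, 72.0000])

|AB| ∈ [29, 48]
|BD| ∈ {24}
|CD| ∈ [29, 48]
|AD| ∈ [5, 72]
|BC| ∈ [5, 72]
|AC| ∈ [0, 120]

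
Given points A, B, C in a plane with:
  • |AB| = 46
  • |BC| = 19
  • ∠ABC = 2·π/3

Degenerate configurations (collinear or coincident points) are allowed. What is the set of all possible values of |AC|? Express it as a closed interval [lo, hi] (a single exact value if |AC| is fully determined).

|AB| ∈ {46}
|BC| ∈ {19}
|AC| ∈ {√(3351)}

|AC| = √(3351)  (≈ 57.8878)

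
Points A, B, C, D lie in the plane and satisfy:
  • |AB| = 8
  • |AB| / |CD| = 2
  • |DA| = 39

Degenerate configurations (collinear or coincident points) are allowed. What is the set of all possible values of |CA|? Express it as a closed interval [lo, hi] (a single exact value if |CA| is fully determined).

|CA| ∈ [35, 43]  (≈ [35.0000, 43.0000])

|AB| ∈ {8}
|AD| ∈ {39}
|CD| ∈ {4}
|BD| ∈ [31, 47]
|AC| ∈ [35, 43]
|BC| ∈ [27, 51]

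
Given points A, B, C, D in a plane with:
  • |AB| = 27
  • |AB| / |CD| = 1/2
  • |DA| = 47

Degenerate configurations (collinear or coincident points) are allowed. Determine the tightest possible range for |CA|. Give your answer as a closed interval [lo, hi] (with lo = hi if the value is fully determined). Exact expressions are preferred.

|AB| ∈ {27}
|AD| ∈ {47}
|CD| ∈ {54}
|BD| ∈ [20, 74]
|AC| ∈ [7, 101]
|BC| ∈ [0, 128]

|CA| ∈ [7, 101]  (≈ [7.0000, 101.0000])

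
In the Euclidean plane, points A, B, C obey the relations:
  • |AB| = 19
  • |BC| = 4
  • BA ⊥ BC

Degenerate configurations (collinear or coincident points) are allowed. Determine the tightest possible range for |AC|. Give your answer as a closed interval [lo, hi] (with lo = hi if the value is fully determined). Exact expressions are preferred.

|AC| = √(377)  (≈ 19.4165)

|AB| ∈ {19}
|BC| ∈ {4}
|AC| ∈ {√(377)}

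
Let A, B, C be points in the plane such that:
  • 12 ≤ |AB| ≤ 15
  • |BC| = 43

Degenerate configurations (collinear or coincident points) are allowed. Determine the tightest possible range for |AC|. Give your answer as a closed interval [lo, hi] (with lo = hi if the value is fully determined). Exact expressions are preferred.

|AB| ∈ [12, 15]
|BC| ∈ {43}
|AC| ∈ [28, 58]

|AC| ∈ [28, 58]  (≈ [28.0000, 58.0000])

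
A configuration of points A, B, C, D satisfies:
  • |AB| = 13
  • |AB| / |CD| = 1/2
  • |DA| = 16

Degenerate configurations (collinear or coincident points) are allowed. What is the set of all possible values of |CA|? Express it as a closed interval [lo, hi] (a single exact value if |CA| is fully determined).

|AB| ∈ {13}
|AD| ∈ {16}
|CD| ∈ {26}
|BD| ∈ [3, 29]
|AC| ∈ [10, 42]
|BC| ∈ [0, 55]

|CA| ∈ [10, 42]  (≈ [10.0000, 42.0000])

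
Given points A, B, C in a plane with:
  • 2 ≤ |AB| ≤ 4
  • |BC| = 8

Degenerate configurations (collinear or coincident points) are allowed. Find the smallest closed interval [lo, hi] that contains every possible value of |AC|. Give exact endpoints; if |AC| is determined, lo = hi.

|AB| ∈ [2, 4]
|BC| ∈ {8}
|AC| ∈ [4, 12]

|AC| ∈ [4, 12]  (≈ [4.0000, 12.0000])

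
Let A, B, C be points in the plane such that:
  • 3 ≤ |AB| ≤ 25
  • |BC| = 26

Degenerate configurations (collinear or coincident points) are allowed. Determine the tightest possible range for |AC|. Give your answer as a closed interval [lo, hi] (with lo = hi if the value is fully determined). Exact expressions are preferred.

|AC| ∈ [1, 51]  (≈ [1.0000, 51.0000])

|AB| ∈ [3, 25]
|BC| ∈ {26}
|AC| ∈ [1, 51]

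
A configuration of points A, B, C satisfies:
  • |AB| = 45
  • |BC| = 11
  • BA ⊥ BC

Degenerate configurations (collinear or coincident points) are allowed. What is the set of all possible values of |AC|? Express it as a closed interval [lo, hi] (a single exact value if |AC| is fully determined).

|AC| = √(2146)  (≈ 46.3249)

|AB| ∈ {45}
|BC| ∈ {11}
|AC| ∈ {√(2146)}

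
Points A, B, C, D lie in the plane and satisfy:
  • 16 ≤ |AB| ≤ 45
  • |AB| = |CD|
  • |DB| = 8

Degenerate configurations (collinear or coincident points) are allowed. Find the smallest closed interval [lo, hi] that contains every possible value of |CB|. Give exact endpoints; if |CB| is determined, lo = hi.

|CB| ∈ [8, 53]  (≈ [8.0000, 53.0000])

|AB| ∈ [16, 45]
|BD| ∈ {8}
|CD| ∈ [16, 45]
|AD| ∈ [8, 53]
|BC| ∈ [8, 53]
|AC| ∈ [0, 98]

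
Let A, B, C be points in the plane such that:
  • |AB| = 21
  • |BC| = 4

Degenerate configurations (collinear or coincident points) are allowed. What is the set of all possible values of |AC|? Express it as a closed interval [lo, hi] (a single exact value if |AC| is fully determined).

|AC| ∈ [17, 25]  (≈ [17.0000, 25.0000])

|AB| ∈ {21}
|BC| ∈ {4}
|AC| ∈ [17, 25]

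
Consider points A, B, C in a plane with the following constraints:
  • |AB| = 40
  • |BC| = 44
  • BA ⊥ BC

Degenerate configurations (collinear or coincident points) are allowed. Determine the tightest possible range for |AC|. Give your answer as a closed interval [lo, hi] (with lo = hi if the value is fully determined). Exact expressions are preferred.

|AC| = 4·√(221)  (≈ 59.4643)

|AB| ∈ {40}
|BC| ∈ {44}
|AC| ∈ {4·√(221)}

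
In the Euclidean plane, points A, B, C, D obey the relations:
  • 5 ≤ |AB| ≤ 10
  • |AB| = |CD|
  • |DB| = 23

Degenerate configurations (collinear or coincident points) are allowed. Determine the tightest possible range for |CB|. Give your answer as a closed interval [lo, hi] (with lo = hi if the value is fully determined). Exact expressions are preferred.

|AB| ∈ [5, 10]
|BD| ∈ {23}
|CD| ∈ [5, 10]
|AD| ∈ [13, 33]
|BC| ∈ [13, 33]
|AC| ∈ [3, 43]

|CB| ∈ [13, 33]  (≈ [13.0000, 33.0000])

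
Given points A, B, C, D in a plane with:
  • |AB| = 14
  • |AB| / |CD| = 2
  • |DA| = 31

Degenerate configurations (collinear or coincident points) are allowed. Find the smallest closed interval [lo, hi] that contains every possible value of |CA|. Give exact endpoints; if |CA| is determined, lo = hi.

|AB| ∈ {14}
|AD| ∈ {31}
|CD| ∈ {7}
|BD| ∈ [17, 45]
|AC| ∈ [24, 38]
|BC| ∈ [10, 52]

|CA| ∈ [24, 38]  (≈ [24.0000, 38.0000])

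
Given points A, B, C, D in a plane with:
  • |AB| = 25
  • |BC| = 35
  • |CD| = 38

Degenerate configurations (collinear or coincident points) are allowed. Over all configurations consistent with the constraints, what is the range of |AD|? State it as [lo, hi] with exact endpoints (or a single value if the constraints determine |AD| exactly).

|AB| ∈ {25}
|BC| ∈ {35}
|CD| ∈ {38}
|AC| ∈ [10, 60]
|BD| ∈ [3, 73]
|AD| ∈ [0, 98]

|AD| ∈ [0, 98]  (≈ [0.0000, 98.0000])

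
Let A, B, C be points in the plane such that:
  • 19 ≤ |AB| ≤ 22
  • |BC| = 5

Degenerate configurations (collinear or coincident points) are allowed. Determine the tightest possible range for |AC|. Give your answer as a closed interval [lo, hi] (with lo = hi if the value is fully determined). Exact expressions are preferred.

|AC| ∈ [14, 27]  (≈ [14.0000, 27.0000])

|AB| ∈ [19, 22]
|BC| ∈ {5}
|AC| ∈ [14, 27]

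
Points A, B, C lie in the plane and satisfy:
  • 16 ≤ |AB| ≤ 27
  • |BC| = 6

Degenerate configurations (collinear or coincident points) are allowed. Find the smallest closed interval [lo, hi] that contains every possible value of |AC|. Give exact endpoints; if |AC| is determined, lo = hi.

|AB| ∈ [16, 27]
|BC| ∈ {6}
|AC| ∈ [10, 33]

|AC| ∈ [10, 33]  (≈ [10.0000, 33.0000])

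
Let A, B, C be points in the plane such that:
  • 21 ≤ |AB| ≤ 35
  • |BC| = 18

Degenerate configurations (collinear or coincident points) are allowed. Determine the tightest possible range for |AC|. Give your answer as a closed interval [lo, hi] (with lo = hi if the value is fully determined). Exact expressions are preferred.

|AC| ∈ [3, 53]  (≈ [3.0000, 53.0000])

|AB| ∈ [21, 35]
|BC| ∈ {18}
|AC| ∈ [3, 53]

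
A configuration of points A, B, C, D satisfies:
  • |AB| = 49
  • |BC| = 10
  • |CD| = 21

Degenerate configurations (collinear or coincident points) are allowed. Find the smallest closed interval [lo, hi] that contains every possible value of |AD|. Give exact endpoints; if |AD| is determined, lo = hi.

|AB| ∈ {49}
|BC| ∈ {10}
|CD| ∈ {21}
|AC| ∈ [39, 59]
|BD| ∈ [11, 31]
|AD| ∈ [18, 80]

|AD| ∈ [18, 80]  (≈ [18.0000, 80.0000])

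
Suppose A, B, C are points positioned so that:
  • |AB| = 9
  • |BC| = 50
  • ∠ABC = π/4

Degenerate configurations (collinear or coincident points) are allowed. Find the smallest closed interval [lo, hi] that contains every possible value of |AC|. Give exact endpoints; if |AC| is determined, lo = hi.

|AB| ∈ {9}
|BC| ∈ {50}
|AC| ∈ {√(2581 - 450·√(2))}

|AC| = √(2581 - 450·√(2))  (≈ 44.0977)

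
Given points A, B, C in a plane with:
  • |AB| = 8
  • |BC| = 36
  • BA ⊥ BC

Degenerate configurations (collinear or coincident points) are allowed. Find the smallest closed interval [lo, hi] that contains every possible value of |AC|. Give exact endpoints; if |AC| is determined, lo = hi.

|AB| ∈ {8}
|BC| ∈ {36}
|AC| ∈ {4·√(85)}

|AC| = 4·√(85)  (≈ 36.8782)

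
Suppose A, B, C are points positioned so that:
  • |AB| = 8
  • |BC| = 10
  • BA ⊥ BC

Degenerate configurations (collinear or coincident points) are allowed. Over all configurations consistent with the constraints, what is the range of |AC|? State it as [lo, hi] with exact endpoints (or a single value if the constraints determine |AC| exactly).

|AC| = 2·√(41)  (≈ 12.8062)

|AB| ∈ {8}
|BC| ∈ {10}
|AC| ∈ {2·√(41)}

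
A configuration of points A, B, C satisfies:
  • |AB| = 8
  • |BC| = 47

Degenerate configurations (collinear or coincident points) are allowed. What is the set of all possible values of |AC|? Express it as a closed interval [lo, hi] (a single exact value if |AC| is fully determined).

|AB| ∈ {8}
|BC| ∈ {47}
|AC| ∈ [39, 55]

|AC| ∈ [39, 55]  (≈ [39.0000, 55.0000])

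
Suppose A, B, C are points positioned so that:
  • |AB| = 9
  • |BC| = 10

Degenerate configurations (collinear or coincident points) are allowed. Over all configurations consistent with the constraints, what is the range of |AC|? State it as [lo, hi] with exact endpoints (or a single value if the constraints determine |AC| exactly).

|AC| ∈ [1, 19]  (≈ [1.0000, 19.0000])

|AB| ∈ {9}
|BC| ∈ {10}
|AC| ∈ [1, 19]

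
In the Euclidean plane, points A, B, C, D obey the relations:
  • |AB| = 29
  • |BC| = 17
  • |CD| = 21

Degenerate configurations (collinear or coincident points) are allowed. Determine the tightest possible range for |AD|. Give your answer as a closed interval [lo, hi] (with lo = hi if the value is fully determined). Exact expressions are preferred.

|AB| ∈ {29}
|BC| ∈ {17}
|CD| ∈ {21}
|AC| ∈ [12, 46]
|BD| ∈ [4, 38]
|AD| ∈ [0, 67]

|AD| ∈ [0, 67]  (≈ [0.0000, 67.0000])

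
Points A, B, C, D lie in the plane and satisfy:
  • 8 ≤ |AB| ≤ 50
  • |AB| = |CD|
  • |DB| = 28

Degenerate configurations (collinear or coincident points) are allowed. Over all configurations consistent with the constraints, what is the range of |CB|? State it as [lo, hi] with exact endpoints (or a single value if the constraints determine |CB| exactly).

|AB| ∈ [8, 50]
|BD| ∈ {28}
|CD| ∈ [8, 50]
|AD| ∈ [0, 78]
|BC| ∈ [0, 78]
|AC| ∈ [0, 128]

|CB| ∈ [0, 78]  (≈ [0.0000, 78.0000])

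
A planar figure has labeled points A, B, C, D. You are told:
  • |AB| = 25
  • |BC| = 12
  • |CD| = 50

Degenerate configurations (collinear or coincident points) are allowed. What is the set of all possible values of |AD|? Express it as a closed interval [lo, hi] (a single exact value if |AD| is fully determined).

|AD| ∈ [13, 87]  (≈ [13.0000, 87.0000])

|AB| ∈ {25}
|BC| ∈ {12}
|CD| ∈ {50}
|AC| ∈ [13, 37]
|BD| ∈ [38, 62]
|AD| ∈ [13, 87]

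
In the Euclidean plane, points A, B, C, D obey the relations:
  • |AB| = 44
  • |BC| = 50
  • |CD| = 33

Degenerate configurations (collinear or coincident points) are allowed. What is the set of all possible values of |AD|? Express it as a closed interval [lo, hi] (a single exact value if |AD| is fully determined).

|AB| ∈ {44}
|BC| ∈ {50}
|CD| ∈ {33}
|AC| ∈ [6, 94]
|BD| ∈ [17, 83]
|AD| ∈ [0, 127]

|AD| ∈ [0, 127]  (≈ [0.0000, 127.0000])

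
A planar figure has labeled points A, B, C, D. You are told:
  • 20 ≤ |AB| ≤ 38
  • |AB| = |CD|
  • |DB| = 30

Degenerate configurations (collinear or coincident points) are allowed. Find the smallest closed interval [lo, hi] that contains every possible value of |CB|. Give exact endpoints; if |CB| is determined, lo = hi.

|AB| ∈ [20, 38]
|BD| ∈ {30}
|CD| ∈ [20, 38]
|AD| ∈ [0, 68]
|BC| ∈ [0, 68]
|AC| ∈ [0, 106]

|CB| ∈ [0, 68]  (≈ [0.0000, 68.0000])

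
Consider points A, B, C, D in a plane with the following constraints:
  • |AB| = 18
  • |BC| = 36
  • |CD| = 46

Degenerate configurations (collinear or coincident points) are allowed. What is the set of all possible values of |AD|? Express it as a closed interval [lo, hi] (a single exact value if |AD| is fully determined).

|AD| ∈ [0, 100]  (≈ [0.0000, 100.0000])

|AB| ∈ {18}
|BC| ∈ {36}
|CD| ∈ {46}
|AC| ∈ [18, 54]
|BD| ∈ [10, 82]
|AD| ∈ [0, 100]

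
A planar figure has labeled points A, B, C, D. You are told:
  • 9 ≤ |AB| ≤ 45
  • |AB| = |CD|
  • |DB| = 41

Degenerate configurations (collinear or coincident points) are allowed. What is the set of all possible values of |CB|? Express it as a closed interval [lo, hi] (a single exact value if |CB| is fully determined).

|CB| ∈ [0, 86]  (≈ [0.0000, 86.0000])

|AB| ∈ [9, 45]
|BD| ∈ {41}
|CD| ∈ [9, 45]
|AD| ∈ [0, 86]
|BC| ∈ [0, 86]
|AC| ∈ [0, 131]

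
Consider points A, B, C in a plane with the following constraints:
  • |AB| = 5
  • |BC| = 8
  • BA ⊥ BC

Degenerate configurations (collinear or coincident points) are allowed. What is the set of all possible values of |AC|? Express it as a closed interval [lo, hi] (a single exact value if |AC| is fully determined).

|AB| ∈ {5}
|BC| ∈ {8}
|AC| ∈ {√(89)}

|AC| = √(89)  (≈ 9.4340)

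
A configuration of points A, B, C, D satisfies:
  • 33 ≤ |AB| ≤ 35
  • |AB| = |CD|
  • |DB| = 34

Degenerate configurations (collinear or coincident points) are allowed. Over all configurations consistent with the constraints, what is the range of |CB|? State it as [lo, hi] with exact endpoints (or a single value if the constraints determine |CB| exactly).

|CB| ∈ [0, 69]  (≈ [0.0000, 69.0000])

|AB| ∈ [33, 35]
|BD| ∈ {34}
|CD| ∈ [33, 35]
|AD| ∈ [0, 69]
|BC| ∈ [0, 69]
|AC| ∈ [0, 104]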